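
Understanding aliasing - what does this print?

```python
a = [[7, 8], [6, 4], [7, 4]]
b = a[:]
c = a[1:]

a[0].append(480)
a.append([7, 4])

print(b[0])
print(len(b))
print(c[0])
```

Key concept: slice with nested mutation.
Step by step:
`a = [[7, 8], [6, 4], [7, 4]]` → a = [[7, 8], [6, 4], [7, 4]]
`b = a[:]` → b = [[7, 8], [6, 4], [7, 4]]
`c = a[1:]` → c = [[6, 4], [7, 4]]
`a[0].append(480)` → a = [[7, 8, 480], [6, 4], [7, 4]]; b = [[7, 8, 480], [6, 4], [7, 4]]
`a.append([7, 4])` → a = [[7, 8, 480], [6, 4], [7, 4], [7, 4]]
`print(b[0])` → prints [7, 8, 480]
`print(len(b))` → prints 3
`print(c[0])` → prints [6, 4]

Answer:
[7, 8, 480]
3
[6, 4]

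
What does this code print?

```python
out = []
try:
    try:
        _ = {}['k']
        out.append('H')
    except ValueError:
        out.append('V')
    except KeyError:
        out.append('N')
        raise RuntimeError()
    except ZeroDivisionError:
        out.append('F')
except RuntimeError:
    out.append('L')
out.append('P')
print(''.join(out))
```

Execution trace: 'N' (inner except KeyError) → 'L' (outer except RuntimeError) → 'P' (after the try/except). Output: NLP

Answer: NLP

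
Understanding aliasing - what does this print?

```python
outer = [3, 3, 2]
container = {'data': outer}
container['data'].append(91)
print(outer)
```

Key concept: dict holds reference to list.
Step by step:
`outer = [3, 3, 2]` → outer = [3, 3, 2]
`container = {'data': outer}` → container = {'data': [3, 3, 2]}
`container['data'].append(91)` → outer = [3, 3, 2, 91]; container = {'data': [3, 3, 2, 91]}
`print(outer)` → prints [3, 3, 2, 91]

Answer: [3, 3, 2, 91]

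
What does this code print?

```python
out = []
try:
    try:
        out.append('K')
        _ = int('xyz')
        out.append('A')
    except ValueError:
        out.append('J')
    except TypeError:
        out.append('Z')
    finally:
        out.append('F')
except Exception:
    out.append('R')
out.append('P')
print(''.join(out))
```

Execution trace: 'K' (inner try body) → 'J' (inner except ValueError) → 'F' (inner finally) → 'P' (after the try/except). Output: KJFP

Answer: KJFP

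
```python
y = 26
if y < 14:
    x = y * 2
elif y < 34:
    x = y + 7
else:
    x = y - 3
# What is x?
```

Trace:
`y = 26` → y = 26
`if y < 14: ...` → y < 14 is False, y < 34 is True → x = 33
So x = 33

Answer: 33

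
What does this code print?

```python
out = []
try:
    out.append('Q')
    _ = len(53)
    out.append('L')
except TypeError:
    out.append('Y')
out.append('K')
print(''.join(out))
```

Execution trace: 'Q' (try body) → 'Y' (except TypeError) → 'K' (after the try/except). Output: QYK

Answer: QYK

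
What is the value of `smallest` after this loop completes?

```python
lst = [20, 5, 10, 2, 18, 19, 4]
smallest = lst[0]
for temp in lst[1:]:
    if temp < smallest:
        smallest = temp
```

Minimum of [20, 5, 10, 2, 18, 19, 4]
`smallest` takes the values: 20 → 5 → 2

Answer: 2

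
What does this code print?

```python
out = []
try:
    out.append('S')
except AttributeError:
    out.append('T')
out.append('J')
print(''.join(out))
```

Execution trace: 'S' (try body, no exception) → 'J' (after the try/except). Output: SJ

Answer: SJ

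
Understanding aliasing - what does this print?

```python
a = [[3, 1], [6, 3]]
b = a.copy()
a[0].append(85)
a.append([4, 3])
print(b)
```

Key concept: shallow copy with nested lists.
Step by step:
`a = [[3, 1], [6, 3]]` → a = [[3, 1], [6, 3]]
`b = a.copy()` → b = [[3, 1], [6, 3]]
`a[0].append(85)` → a = [[3, 1, 85], [6, 3]]; b = [[3, 1, 85], [6, 3]]
`a.append([4, 3])` → a = [[3, 1, 85], [6, 3], [4, 3]]
`print(b)` → prints [[3, 1, 85], [6, 3]]

Answer: [[3, 1, 85], [6, 3]]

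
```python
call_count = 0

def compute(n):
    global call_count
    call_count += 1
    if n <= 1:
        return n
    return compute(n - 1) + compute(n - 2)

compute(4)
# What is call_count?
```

Calls(n) = 1 + Calls(n-1) + Calls(n-2); Calls(0)=Calls(1)=1. For n=4 this gives 9.

Answer: 9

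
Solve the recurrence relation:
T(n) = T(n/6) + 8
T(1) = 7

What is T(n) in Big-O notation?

Each step divides n by 6 and adds 8. After log_6(n) steps we reach T(1)=7. So T(n) = 8·log_6(n) + 7 = O(log n).

Answer: O(log n)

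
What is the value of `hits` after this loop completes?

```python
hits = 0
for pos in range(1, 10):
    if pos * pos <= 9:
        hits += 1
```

Count numbers where pos² ≤ 9
`hits` takes the values: 0 → 1 → 2 → 3

Answer: 3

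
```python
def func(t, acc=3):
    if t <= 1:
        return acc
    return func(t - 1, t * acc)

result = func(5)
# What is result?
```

Accumulator trace (n, acc): (5, 3) -> (4, 15) -> (3, 60) -> (2, 180) -> (1, 360) -> return 360

Answer: 360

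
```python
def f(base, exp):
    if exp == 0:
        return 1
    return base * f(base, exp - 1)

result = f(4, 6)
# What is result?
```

f(4, 6) = 4 * 4 * 4 * 4 * 4 * 4 = 4096

Answer: 4096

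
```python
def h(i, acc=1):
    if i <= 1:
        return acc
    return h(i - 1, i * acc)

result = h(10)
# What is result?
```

Accumulator trace (n, acc): (10, 1) -> (9, 10) -> (8, 90) -> (7, 720) -> (6, 5040) -> (5, 30240) -> (4, 151200) -> (3, 604800) -> (2, 1814400) -> (1, 3628800) -> return 3628800

Answer: 3628800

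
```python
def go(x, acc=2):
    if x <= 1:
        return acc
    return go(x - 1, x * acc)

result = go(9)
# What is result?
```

Accumulator trace (n, acc): (9, 2) -> (8, 18) -> (7, 144) -> (6, 1008) -> (5, 6048) -> (4, 30240) -> (3, 120960) -> (2, 362880) -> (1, 725760) -> return 725760

Answer: 725760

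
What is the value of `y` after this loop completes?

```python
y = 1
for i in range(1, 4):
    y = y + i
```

Start at 1, add 1 through 3
`y` takes the values: 1 → 2 → 4 → 7

Answer: 7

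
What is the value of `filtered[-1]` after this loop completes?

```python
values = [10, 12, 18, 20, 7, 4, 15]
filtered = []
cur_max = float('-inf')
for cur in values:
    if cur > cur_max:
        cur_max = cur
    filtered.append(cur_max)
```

Running max ends at 20
`filtered` takes the values: [] → [10] → [10, 12] → [10, 12, 18] → [10, 12, 18, 20] → [10, 12, 18, 20, 20] → [10, 12, 18, 20, 20, 20] → [10, 12, 18, 20, 20, 20, 20]
So `filtered[-1]` = 20

Answer: 20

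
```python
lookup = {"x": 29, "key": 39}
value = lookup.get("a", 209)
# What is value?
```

Trace:
`lookup = {"x": 29, "key": 39}` → lookup = {'x': 29, 'key': 39}
`value = lookup.get("a", 209)` → value = 209
So value = 209

Answer: 209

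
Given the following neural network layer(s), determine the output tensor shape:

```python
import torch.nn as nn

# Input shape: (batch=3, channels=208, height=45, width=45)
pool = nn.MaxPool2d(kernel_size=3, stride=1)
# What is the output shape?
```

Input: (3, 208, 45, 45) -> Output: (3, 208, 43, 43)

Answer: (3, 208, 43, 43)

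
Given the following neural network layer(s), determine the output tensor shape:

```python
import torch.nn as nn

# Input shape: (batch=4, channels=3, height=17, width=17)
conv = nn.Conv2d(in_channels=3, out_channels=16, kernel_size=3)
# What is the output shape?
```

Input: (4, 3, 17, 17) -> Output: (4, 16, 15, 15)

Answer: (4, 16, 15, 15)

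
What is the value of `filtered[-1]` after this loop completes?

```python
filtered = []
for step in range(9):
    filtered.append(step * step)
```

Last element of squares 0 to 8
`filtered` takes the values: [] → [0] → [0, 1] → [0, 1, 4] → [0, 1, 4, 9] → [0, 1, 4, 9, 16] → [0, 1, 4, 9, 16, 25] → [0, 1, 4, 9, 16, 25, 36] → [0, 1, 4, 9, 16, 25, 36, 49] → [0, 1, 4, 9, 16, 25, 36, 49, 64]
So `filtered[-1]` = 64

Answer: 64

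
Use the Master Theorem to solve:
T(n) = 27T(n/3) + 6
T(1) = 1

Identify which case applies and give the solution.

a=27, b=3, f(n)=6. log_3(27) = 3. Since c=0 < 3, Case 1 applies: T(n) = Θ(n^log_b(a)) = O(n^3).

Answer: O(n^3) - Case 1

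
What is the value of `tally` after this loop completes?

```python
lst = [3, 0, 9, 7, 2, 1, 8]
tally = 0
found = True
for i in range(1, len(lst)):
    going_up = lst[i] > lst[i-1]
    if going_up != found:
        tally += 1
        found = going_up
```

Count direction changes in [3, 0, 9, 7, 2, 1, 8]
`tally` takes the values: 0 → 1 → 2 → 3 → 4

Answer: 4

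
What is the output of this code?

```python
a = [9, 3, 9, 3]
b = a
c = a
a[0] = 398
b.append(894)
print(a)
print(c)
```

Key concept: multiple aliases.
Step by step:
`a = [9, 3, 9, 3]` → a = [9, 3, 9, 3]
`b = a` → b = [9, 3, 9, 3] (same object as a)
`c = a` → c = [9, 3, 9, 3] (same object as a, b)
`a[0] = 398` → a = [398, 3, 9, 3] (same object as b, c); b = [398, 3, 9, 3] (same object as a, c); c = [398, 3, 9, 3] (same object as a, b)
`b.append(894)` → a = [398, 3, 9, 3, 894] (same object as b, c); b = [398, 3, 9, 3, 894] (same object as a, c); c = [398, 3, 9, 3, 894] (same object as a, b)
`print(a)` → prints [398, 3, 9, 3, 894]
`print(c)` → prints [398, 3, 9, 3, 894]

Answer:
[398, 3, 9, 3, 894]
[398, 3, 9, 3, 894]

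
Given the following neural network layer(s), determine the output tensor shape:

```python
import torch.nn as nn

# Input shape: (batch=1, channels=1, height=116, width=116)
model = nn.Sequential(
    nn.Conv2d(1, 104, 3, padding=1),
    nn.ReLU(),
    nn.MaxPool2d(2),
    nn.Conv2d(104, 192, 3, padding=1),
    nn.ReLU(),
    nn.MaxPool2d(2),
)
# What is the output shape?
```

Input: (1, 1, 116, 116) -> after first Conv2d: (1, 104, 116, 116) -> after first MaxPool2d: (1, 104, 58, 58) -> after second Conv2d: (1, 192, 58, 58) -> Output: (1, 192, 29, 29)

Answer: (1, 192, 29, 29)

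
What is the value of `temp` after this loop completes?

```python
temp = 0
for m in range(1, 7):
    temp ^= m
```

XOR of 1 to 6
`temp` takes the values: 0 → 1 → 3 → 0 → 4 → 1 → 7

Answer: 7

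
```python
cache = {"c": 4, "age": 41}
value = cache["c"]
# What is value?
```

Trace:
`cache = {"c": 4, "age": 41}` → cache = {'c': 4, 'age': 41}
`value = cache["c"]` → value = 4
So value = 4

Answer: 4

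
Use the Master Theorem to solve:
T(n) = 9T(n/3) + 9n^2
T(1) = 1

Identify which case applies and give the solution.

a=9, b=3, f(n)=9n^2. log_3(9) = 2. Since c=2 = 2, Case 2 applies: T(n) = Θ(n^log_b(a) · log n) = O(n^2 log n).

Answer: O(n^2 log n) - Case 2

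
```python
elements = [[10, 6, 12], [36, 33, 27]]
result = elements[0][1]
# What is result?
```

Trace:
`elements = [[10, 6, 12], [36, 33, 27]]` → elements = [[10, 6, 12], [36, 33, 27]]
`result = elements[0][1]` → result = 6
So result = 6

Answer: 6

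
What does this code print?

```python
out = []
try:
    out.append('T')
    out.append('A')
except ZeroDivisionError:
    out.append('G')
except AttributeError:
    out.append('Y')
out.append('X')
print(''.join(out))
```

Execution trace: 'T' (try body) → 'A' (try body, no exception) → 'X' (after the try/except). Output: TAX

Answer: TAX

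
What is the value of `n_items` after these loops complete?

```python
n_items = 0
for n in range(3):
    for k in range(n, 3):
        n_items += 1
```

Upper triangle: 3 + 2 + ... + 1
`n_items` takes the values: 0 → 1 → 2 → 3 → 4 → 5 → 6

Answer: 6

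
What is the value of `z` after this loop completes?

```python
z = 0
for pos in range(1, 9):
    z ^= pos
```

XOR of 1 to 8
`z` takes the values: 0 → 1 → 3 → 0 → 4 → 1 → 7 → 0 → 8

Answer: 8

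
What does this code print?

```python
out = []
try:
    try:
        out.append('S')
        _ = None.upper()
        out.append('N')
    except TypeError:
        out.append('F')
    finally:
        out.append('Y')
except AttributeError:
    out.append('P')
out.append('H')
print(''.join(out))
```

Execution trace: 'S' (try body) → 'Y' (finally) → 'P' (outer except AttributeError) → 'H' (after the try/except). Output: SYPH

Answer: SYPH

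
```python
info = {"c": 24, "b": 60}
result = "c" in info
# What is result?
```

Trace:
`info = {"c": 24, "b": 60}` → info = {'c': 24, 'b': 60}
`result = "c" in info` → result = True
So result = True

Answer: True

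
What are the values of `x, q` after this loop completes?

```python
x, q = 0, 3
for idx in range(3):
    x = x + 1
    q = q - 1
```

x goes 0→3, q goes 3→0
`x, q` takes the values: (0, 3) → (1, 3) → (1, 2) → (2, 2) → (2, 1) → (3, 1) → (3, 0)

Answer: 3, 0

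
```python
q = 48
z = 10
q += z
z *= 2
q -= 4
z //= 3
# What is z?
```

Trace:
`q = 48` → q = 48
`z = 10` → z = 10
`q += z` → q = 58
`z *= 2` → z = 20
`q -= 4` → q = 54
`z //= 3` → z = 6
So z = 6

Answer: 6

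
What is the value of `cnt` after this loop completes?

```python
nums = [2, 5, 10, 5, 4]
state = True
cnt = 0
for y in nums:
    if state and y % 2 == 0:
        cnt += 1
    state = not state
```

Count even values at even positions
`cnt` takes the values: 0 → 1 → 2 → 3

Answer: 3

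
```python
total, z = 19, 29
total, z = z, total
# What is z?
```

Trace:
`total, z = 19, 29` → total = 19; z = 29
`total, z = z, total` → total = 29; z = 19
So z = 19

Answer: 19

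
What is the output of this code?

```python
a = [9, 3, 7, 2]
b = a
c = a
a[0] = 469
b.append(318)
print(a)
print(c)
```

Key concept: multiple aliases.
Step by step:
`a = [9, 3, 7, 2]` → a = [9, 3, 7, 2]
`b = a` → b = [9, 3, 7, 2] (same object as a)
`c = a` → c = [9, 3, 7, 2] (same object as a, b)
`a[0] = 469` → a = [469, 3, 7, 2] (same object as b, c); b = [469, 3, 7, 2] (same object as a, c); c = [469, 3, 7, 2] (same object as a, b)
`b.append(318)` → a = [469, 3, 7, 2, 318] (same object as b, c); b = [469, 3, 7, 2, 318] (same object as a, c); c = [469, 3, 7, 2, 318] (same object as a, b)
`print(a)` → prints [469, 3, 7, 2, 318]
`print(c)` → prints [469, 3, 7, 2, 318]

Answer:
[469, 3, 7, 2, 318]
[469, 3, 7, 2, 318]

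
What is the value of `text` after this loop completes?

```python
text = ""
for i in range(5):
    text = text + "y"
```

Repeat 'y' 5 times
`text` takes the values: "" → "y" → "yy" → "yyy" → "yyyy" → "yyyyy"

Answer: "yyyyy"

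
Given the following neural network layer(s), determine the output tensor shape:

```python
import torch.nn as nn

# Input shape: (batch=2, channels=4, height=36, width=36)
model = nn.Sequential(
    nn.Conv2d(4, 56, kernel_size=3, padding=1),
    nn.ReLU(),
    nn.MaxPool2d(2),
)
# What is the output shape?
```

Input: (2, 4, 36, 36) -> after Conv2d: (2, 56, 36, 36) -> after ReLU: (2, 56, 36, 36) -> Output: (2, 56, 18, 18)

Answer: (2, 56, 18, 18)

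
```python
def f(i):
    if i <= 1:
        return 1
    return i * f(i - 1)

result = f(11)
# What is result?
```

f(11) = 11 * 10 * 9 * 8 * 7 * 6 * 5 * 4 * 3 * 2 * 1 = 39916800

Answer: 39916800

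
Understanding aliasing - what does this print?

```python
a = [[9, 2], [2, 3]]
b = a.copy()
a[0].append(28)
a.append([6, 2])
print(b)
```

Key concept: shallow copy with nested lists.
Step by step:
`a = [[9, 2], [2, 3]]` → a = [[9, 2], [2, 3]]
`b = a.copy()` → b = [[9, 2], [2, 3]]
`a[0].append(28)` → a = [[9, 2, 28], [2, 3]]; b = [[9, 2, 28], [2, 3]]
`a.append([6, 2])` → a = [[9, 2, 28], [2, 3], [6, 2]]
`print(b)` → prints [[9, 2, 28], [2, 3]]

Answer: [[9, 2, 28], [2, 3]]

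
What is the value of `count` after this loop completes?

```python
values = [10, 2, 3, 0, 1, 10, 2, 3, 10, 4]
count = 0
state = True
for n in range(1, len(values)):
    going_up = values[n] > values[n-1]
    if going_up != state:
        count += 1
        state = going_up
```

Count direction changes in [10, 2, 3, 0, 1, 10, 2, 3, 10, 4]
`count` takes the values: 0 → 1 → 2 → 3 → 4 → 5 → 6 → 7

Answer: 7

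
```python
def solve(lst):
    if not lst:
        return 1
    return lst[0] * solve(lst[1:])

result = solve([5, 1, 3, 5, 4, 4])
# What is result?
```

Product over [5, 1, 3, 5, 4, 4] = 5 * 1 * 3 * 5 * 4 * 4 = 1200

Answer: 1200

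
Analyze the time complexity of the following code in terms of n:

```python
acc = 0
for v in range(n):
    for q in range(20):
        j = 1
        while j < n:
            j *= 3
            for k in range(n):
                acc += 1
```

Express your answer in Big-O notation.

Each loop level contributes: n × 1 × log n × n. Multiplying the contributions gives O(n^2 log n).

Answer: O(n^2 log n)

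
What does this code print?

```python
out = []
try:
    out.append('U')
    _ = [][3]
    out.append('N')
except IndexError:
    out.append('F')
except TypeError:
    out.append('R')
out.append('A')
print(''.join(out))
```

Execution trace: 'U' (try body) → 'F' (except IndexError) → 'A' (after the try/except). Output: UFA

Answer: UFA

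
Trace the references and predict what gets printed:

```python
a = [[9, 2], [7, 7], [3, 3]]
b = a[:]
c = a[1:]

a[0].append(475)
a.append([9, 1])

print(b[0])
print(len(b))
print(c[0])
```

Key concept: slice with nested mutation.
Step by step:
`a = [[9, 2], [7, 7], [3, 3]]` → a = [[9, 2], [7, 7], [3, 3]]
`b = a[:]` → b = [[9, 2], [7, 7], [3, 3]]
`c = a[1:]` → c = [[7, 7], [3, 3]]
`a[0].append(475)` → a = [[9, 2, 475], [7, 7], [3, 3]]; b = [[9, 2, 475], [7, 7], [3, 3]]
`a.append([9, 1])` → a = [[9, 2, 475], [7, 7], [3, 3], [9, 1]]
`print(b[0])` → prints [9, 2, 475]
`print(len(b))` → prints 3
`print(c[0])` → prints [7, 7]

Answer:
[9, 2, 475]
3
[7, 7]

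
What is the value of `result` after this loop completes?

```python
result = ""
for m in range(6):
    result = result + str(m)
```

Concatenate digits 0 to 5
`result` takes the values: "" → "0" → "01" → "012" → "0123" → "01234" → "012345"

Answer: "012345"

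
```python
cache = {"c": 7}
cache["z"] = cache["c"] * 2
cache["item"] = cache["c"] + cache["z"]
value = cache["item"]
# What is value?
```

Trace:
`cache = {"c": 7}` → cache = {'c': 7}
`cache["z"] = cache["c"] * 2` → cache = {'c': 7, 'z': 14}
`cache["item"] = cache["c"] + cache["z"]` → cache = {'c': 7, 'z': 14, 'item': 21}
`value = cache["item"]` → value = 21
So value = 21

Answer: 21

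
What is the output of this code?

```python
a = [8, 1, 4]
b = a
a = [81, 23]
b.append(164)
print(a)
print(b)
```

Key concept: rebinding vs mutation: a is rebound to a new list, b still points at the original.
Step by step:
`a = [8, 1, 4]` → a = [8, 1, 4]
`b = a` → b = [8, 1, 4] (same object as a)
`a = [81, 23]` → a = [81, 23]
`b.append(164)` → b = [8, 1, 4, 164]
`print(a)` → prints [81, 23]
`print(b)` → prints [8, 1, 4, 164]

Answer:
[81, 23]
[8, 1, 4, 164]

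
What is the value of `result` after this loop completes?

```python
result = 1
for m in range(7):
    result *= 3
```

3^7 = 2187
`result` takes the values: 1 → 3 → 9 → 27 → 81 → 243 → 729 → 2187

Answer: 2187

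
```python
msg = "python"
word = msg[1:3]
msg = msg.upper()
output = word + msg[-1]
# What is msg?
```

Trace:
`msg = "python"` → msg = 'python'
`word = msg[1:3]` → word = 'yt'
`msg = msg.upper()` → msg = 'PYTHON'
`output = word + msg[-1]` → output = 'ytN'
So msg = 'PYTHON'

Answer: 'PYTHON'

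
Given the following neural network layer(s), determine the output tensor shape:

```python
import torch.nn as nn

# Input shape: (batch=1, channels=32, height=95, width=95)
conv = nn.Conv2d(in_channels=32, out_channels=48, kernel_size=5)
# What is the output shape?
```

Input: (1, 32, 95, 95) -> Output: (1, 48, 91, 91)

Answer: (1, 48, 91, 91)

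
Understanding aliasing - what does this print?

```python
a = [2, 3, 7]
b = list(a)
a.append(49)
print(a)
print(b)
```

Key concept: list() constructor creates copy.
Step by step:
`a = [2, 3, 7]` → a = [2, 3, 7]
`b = list(a)` → b = [2, 3, 7]
`a.append(49)` → a = [2, 3, 7, 49]
`print(a)` → prints [2, 3, 7, 49]
`print(b)` → prints [2, 3, 7]

Answer:
[2, 3, 7, 49]
[2, 3, 7]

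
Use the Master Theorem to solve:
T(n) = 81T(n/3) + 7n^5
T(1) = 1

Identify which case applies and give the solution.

a=81, b=3, f(n)=7n^5. log_3(81) = 4. Since c=5 > 4 and the regularity condition holds (81(n/3)^5 = (81/3^5)n^5 with 81/3^5 < 1), Case 3 applies: T(n) = Θ(f(n)) = O(n^5).

Answer: O(n^5) - Case 3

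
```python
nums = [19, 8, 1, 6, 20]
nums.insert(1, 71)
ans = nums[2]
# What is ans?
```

Trace:
`nums = [19, 8, 1, 6, 20]` → nums = [19, 8, 1, 6, 20]
`nums.insert(1, 71)` → nums = [19, 71, 8, 1, 6, 20]
`ans = nums[2]` → ans = 8
So ans = 8

Answer: 8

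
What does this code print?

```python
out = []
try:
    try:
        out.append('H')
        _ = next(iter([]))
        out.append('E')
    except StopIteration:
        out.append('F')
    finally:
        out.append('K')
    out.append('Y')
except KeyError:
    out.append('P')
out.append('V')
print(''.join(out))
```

Execution trace: 'H' (inner try body) → 'F' (inner except StopIteration) → 'K' (inner finally) → 'Y' (try body, no exception) → 'V' (after the try/except). Output: HFKYV

Answer: HFKYV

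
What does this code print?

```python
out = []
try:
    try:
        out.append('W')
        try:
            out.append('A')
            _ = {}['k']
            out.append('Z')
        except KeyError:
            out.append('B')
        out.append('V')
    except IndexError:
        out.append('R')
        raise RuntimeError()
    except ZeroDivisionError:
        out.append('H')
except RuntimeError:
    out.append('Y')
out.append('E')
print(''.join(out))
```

Execution trace: 'W' (try body) → 'A' (inner try body) → 'B' (inner except KeyError) → 'V' (try body, no exception) → 'E' (after the try/except). Output: WABVE

Answer: WABVE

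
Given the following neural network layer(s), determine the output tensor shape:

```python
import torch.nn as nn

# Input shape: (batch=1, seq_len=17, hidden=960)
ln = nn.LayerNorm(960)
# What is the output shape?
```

Input: (1, 17, 960) -> Output: (1, 17, 960)

Answer: (1, 17, 960)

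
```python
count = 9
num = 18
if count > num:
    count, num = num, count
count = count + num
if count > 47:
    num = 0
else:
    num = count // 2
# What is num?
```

Trace:
`count = 9` → count = 9
`num = 18` → num = 18
`if count > num: ...` → count > num is False → no variable changes
`count = count + num` → count = 27
`if count > 47: ...` → count > 47 is False, take else branch → num = 13
So num = 13

Answer: 13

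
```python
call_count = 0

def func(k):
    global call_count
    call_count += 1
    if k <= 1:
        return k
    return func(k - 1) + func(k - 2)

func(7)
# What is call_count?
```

Calls(k) = 1 + Calls(k-1) + Calls(k-2); Calls(0)=Calls(1)=1. For k=7 this gives 41.

Answer: 41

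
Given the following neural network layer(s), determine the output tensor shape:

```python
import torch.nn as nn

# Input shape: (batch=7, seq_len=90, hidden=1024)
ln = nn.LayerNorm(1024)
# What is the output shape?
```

Input: (7, 90, 1024) -> Output: (7, 90, 1024)

Answer: (7, 90, 1024)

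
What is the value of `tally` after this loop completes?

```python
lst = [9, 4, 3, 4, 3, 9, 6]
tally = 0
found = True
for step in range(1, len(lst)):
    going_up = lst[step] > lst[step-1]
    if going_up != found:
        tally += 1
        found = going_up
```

Count direction changes in [9, 4, 3, 4, 3, 9, 6]
`tally` takes the values: 0 → 1 → 2 → 3 → 4 → 5

Answer: 5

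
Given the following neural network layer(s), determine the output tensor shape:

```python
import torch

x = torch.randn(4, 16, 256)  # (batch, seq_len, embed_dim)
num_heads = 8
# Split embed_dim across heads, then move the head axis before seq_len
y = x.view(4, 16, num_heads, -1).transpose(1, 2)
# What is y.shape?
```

Input: (4, 16, 256) -> head_dim = 256 // 8 = 32; after view: (4, 16, 8, 32) -> after transpose(1, 2): (4, 8, 16, 32) -> Output: (4, 8, 16, 32)

Answer: (4, 8, 16, 32)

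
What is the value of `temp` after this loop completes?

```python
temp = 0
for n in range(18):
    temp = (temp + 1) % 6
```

Increment mod 6, 18 times = 0
`temp` takes the values: 0 → 1 → 2 → 3 → 4 → 5 → 0 → 1 → 2 → 3 → 4 → 5 → 0 → 1 → 2 → 3 → 4 → 5 → 0

Answer: 0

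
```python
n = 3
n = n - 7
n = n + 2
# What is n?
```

Trace:
`n = 3` → n = 3
`n = n - 7` → n = -4
`n = n + 2` → n = -2
So n = -2

Answer: -2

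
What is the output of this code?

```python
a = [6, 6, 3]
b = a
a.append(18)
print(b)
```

Key concept: basic list aliasing.
Step by step:
`a = [6, 6, 3]` → a = [6, 6, 3]
`b = a` → b = [6, 6, 3] (same object as a)
`a.append(18)` → a = [6, 6, 3, 18] (same object as b); b = [6, 6, 3, 18] (same object as a)
`print(b)` → prints [6, 6, 3, 18]

Answer: [6, 6, 3, 18]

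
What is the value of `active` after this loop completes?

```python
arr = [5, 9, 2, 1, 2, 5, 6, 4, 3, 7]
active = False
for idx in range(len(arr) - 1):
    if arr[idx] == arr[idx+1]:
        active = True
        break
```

Check consecutive duplicates in [5, 9, 2, 1, 2, 5, 6, 4, 3, 7]
`active` takes the values: False

Answer: False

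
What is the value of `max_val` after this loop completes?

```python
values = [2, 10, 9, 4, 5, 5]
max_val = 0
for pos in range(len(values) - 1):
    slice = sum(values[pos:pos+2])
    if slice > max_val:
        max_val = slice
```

Max sum of 2-element window in [2, 10, 9, 4, 5, 5]
`max_val` takes the values: 0 → 12 → 19

Answer: 19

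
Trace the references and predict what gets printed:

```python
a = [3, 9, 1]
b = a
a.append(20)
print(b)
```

Key concept: basic list aliasing.
Step by step:
`a = [3, 9, 1]` → a = [3, 9, 1]
`b = a` → b = [3, 9, 1] (same object as a)
`a.append(20)` → a = [3, 9, 1, 20] (same object as b); b = [3, 9, 1, 20] (same object as a)
`print(b)` → prints [3, 9, 1, 20]

Answer: [3, 9, 1, 20]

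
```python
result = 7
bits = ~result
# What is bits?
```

Trace:
`result = 7` → result = 7
`bits = ~result` → bits = -8
So bits = -8

Answer: -8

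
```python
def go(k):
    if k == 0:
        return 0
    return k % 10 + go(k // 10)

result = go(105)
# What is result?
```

Sum of digits of 105: 5 + 0 + 1 = 6

Answer: 6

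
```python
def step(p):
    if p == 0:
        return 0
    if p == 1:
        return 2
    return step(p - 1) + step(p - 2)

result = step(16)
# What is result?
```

Build up from base cases: step(0)=0, step(1)=2, step(2)=2, step(3)=4, step(4)=6, step(5)=10, step(6)=16, ..., step(16)=1974

Answer: 1974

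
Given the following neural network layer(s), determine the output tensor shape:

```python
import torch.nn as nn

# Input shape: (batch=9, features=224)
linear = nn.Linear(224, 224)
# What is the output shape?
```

Input: (9, 224) -> Output: (9, 224)

Answer: (9, 224)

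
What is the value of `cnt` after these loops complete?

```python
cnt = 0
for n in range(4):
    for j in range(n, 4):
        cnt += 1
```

Upper triangle: 4 + 3 + ... + 1
`cnt` takes the values: 0 → 1 → 2 → 3 → 4 → 5 → 6 → 7 → 8 → 9 → 10

Answer: 10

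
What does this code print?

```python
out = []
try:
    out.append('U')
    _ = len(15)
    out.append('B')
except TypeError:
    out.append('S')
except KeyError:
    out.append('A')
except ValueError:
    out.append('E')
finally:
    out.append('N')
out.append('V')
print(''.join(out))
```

Execution trace: 'U' (try body) → 'S' (except TypeError) → 'N' (finally) → 'V' (after the try/except). Output: USNV

Answer: USNV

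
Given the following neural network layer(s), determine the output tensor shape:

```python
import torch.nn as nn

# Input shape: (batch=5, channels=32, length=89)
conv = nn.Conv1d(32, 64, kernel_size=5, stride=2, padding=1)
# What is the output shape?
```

Input: (5, 32, 89) -> Output: (5, 64, 44)

Answer: (5, 64, 44)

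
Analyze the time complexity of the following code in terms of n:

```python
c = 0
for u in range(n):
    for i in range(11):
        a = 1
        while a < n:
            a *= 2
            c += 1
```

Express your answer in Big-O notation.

Each loop level contributes: n × 1 × log n. Multiplying the contributions gives O(n log n).

Answer: O(n log n)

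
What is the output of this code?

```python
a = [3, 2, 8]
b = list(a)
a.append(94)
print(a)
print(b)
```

Key concept: list() constructor creates copy.
Step by step:
`a = [3, 2, 8]` → a = [3, 2, 8]
`b = list(a)` → b = [3, 2, 8]
`a.append(94)` → a = [3, 2, 8, 94]
`print(a)` → prints [3, 2, 8, 94]
`print(b)` → prints [3, 2, 8]

Answer:
[3, 2, 8, 94]
[3, 2, 8]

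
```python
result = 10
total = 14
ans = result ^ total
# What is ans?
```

Trace:
`result = 10` → result = 10
`total = 14` → total = 14
`ans = result ^ total` → ans = 4
So ans = 4

Answer: 4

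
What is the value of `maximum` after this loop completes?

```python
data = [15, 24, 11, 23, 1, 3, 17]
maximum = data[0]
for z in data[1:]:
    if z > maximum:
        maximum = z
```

Maximum of [15, 24, 11, 23, 1, 3, 17]
`maximum` takes the values: 15 → 24

Answer: 24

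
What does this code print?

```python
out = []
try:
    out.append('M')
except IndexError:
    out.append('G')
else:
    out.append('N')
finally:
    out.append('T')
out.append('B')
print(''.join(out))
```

Execution trace: 'M' (try body, no exception) → 'N' (else) → 'T' (finally) → 'B' (after the try/except). Output: MNTB

Answer: MNTB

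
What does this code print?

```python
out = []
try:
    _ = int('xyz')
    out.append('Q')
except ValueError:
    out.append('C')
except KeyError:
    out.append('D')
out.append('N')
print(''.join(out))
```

Execution trace: 'C' (except ValueError) → 'N' (after the try/except). Output: CN

Answer: CN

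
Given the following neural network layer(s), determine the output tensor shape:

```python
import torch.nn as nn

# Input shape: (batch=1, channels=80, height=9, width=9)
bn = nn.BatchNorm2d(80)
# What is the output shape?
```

Input: (1, 80, 9, 9) -> Output: (1, 80, 9, 9)

Answer: (1, 80, 9, 9)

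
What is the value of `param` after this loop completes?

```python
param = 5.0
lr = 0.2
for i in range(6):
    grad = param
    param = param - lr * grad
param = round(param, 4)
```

Gradient descent: w = 5.0 * (1 - 0.2)^6
`param` takes the values: 5.0 → 4.0 → 3.2 → 2.56 → 2.048 → 1.6384 → 1.31072 → 1.3107

Answer: 1.3107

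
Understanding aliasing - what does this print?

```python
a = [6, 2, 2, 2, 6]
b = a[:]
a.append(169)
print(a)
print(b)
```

Key concept: slice [:] creates copy.
Step by step:
`a = [6, 2, 2, 2, 6]` → a = [6, 2, 2, 2, 6]
`b = a[:]` → b = [6, 2, 2, 2, 6]
`a.append(169)` → a = [6, 2, 2, 2, 6, 169]
`print(a)` → prints [6, 2, 2, 2, 6, 169]
`print(b)` → prints [6, 2, 2, 2, 6]

Answer:
[6, 2, 2, 2, 6, 169]
[6, 2, 2, 2, 6]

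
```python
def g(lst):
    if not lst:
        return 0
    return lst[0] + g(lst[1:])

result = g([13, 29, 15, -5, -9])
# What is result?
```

13 + 29 + 15 + (-5) + (-9) + 0 = 43

Answer: 43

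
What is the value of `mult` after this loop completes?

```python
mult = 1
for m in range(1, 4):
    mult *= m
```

3! = 6
`mult` takes the values: 1 → 2 → 6

Answer: 6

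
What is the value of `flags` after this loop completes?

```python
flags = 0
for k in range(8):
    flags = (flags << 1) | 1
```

Build 8 consecutive 1-bits: 0b11111111
`flags` takes the values: 0 → 1 → 3 → 7 → 15 → 31 → 63 → 127 → 255

Answer: 255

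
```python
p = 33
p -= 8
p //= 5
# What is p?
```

Trace:
`p = 33` → p = 33
`p -= 8` → p = 25
`p //= 5` → p = 5
So p = 5

Answer: 5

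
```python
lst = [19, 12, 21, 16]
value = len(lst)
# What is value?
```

Trace:
`lst = [19, 12, 21, 16]` → lst = [19, 12, 21, 16]
`value = len(lst)` → value = 4
So value = 4

Answer: 4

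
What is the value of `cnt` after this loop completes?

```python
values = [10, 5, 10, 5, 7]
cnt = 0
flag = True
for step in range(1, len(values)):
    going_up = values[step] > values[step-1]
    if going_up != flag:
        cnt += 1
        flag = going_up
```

Count direction changes in [10, 5, 10, 5, 7]
`cnt` takes the values: 0 → 1 → 2 → 3 → 4

Answer: 4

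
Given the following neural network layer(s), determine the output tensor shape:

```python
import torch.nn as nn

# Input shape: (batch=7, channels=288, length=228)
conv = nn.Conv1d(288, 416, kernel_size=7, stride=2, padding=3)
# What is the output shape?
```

Input: (7, 288, 228) -> Output: (7, 416, 114)

Answer: (7, 416, 114)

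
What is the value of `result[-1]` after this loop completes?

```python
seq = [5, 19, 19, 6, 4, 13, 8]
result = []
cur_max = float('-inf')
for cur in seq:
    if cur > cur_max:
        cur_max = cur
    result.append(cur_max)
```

Running max ends at 19
`result` takes the values: [] → [5] → [5, 19] → [5, 19, 19] → [5, 19, 19, 19] → [5, 19, 19, 19, 19] → [5, 19, 19, 19, 19, 19] → [5, 19, 19, 19, 19, 19, 19]
So `result[-1]` = 19

Answer: 19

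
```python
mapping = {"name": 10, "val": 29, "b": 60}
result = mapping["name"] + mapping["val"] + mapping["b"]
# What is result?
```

Trace:
`mapping = {"name": 10, "val": 29, "b": 60}` → mapping = {'name': 10, 'val': 29, 'b': 60}
`result = mapping["name"] + mapping["val"] + mapping["b"]` → result = 99
So result = 99

Answer: 99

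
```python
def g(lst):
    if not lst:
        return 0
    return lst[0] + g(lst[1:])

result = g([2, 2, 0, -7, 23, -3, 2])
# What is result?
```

2 + 2 + 0 + (-7) + 23 + (-3) + 2 + 0 = 19

Answer: 19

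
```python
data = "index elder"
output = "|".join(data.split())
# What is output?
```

Trace:
`data = "index elder"` → data = 'index elder'
`output = "|".join(data.split())` → output = 'index|elder'
So output = 'index|elder'

Answer: 'index|elder'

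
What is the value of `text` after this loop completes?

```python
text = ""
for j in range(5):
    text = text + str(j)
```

Concatenate digits 0 to 4
`text` takes the values: "" → "0" → "01" → "012" → "0123" → "01234"

Answer: "01234"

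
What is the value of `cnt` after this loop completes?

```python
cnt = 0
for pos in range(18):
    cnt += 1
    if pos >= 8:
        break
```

Loop breaks when pos reaches 8, cnt is 9
`cnt` takes the values: 0 → 1 → 2 → 3 → 4 → 5 → 6 → 7 → 8 → 9

Answer: 9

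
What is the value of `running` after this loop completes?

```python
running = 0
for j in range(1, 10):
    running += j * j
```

Sum of squares 1² to 9² = 285
`running` takes the values: 0 → 1 → 5 → 14 → 30 → 55 → 91 → 140 → 204 → 285

Answer: 285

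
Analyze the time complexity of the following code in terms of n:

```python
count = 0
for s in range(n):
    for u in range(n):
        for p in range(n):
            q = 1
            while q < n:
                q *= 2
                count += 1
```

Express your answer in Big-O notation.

Each loop level contributes: n × n × n × log n. Multiplying the contributions gives O(n^3 log n).

Answer: O(n^3 log n)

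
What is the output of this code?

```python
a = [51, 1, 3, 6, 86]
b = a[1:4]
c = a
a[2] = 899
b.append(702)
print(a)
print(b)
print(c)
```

Key concept: slice vs alias.
Step by step:
`a = [51, 1, 3, 6, 86]` → a = [51, 1, 3, 6, 86]
`b = a[1:4]` → b = [1, 3, 6]
`c = a` → c = [51, 1, 3, 6, 86] (same object as a)
`a[2] = 899` → a = [51, 1, 899, 6, 86] (same object as c); c = [51, 1, 899, 6, 86] (same object as a)
`b.append(702)` → b = [1, 3, 6, 702]
`print(a)` → prints [51, 1, 899, 6, 86]
`print(b)` → prints [1, 3, 6, 702]
`print(c)` → prints [51, 1, 899, 6, 86]

Answer:
[51, 1, 899, 6, 86]
[1, 3, 6, 702]
[51, 1, 899, 6, 86]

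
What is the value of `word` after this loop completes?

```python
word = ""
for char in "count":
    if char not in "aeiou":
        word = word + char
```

Remove vowels from 'count'
`word` takes the values: "" → "c" → "cn" → "cnt"

Answer: "cnt"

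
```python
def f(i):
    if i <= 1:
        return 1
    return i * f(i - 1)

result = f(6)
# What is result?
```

f(6) = 6 * 5 * 4 * 3 * 2 * 1 = 720

Answer: 720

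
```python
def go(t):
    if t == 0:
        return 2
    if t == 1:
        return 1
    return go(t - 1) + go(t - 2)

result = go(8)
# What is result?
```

Build up from base cases: go(0)=2, go(1)=1, go(2)=3, go(3)=4, go(4)=7, go(5)=11, go(6)=18, ..., go(8)=47

Answer: 47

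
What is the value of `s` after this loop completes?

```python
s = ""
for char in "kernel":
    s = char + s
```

Reverse 'kernel'
`s` takes the values: "" → "k" → "ek" → "rek" → "nrek" → "enrek" → "lenrek"

Answer: "lenrek"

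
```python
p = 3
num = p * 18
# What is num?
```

Trace:
`p = 3` → p = 3
`num = p * 18` → num = 54
So num = 54

Answer: 54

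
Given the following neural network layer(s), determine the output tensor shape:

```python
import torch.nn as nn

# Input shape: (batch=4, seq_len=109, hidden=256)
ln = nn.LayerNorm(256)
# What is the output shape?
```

Input: (4, 109, 256) -> Output: (4, 109, 256)

Answer: (4, 109, 256)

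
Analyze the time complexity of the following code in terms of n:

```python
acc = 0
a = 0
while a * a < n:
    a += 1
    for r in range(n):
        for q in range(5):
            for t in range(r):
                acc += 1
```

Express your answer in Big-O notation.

Each loop level contributes: √n × n × 1 × n. Multiplying the contributions gives O(n^2√n).

Answer: O(n^2√n)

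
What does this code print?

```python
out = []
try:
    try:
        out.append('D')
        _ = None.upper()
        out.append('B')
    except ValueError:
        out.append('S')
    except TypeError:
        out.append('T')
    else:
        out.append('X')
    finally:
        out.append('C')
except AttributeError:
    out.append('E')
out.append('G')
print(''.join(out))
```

Execution trace: 'D' (try body) → 'C' (finally) → 'E' (outer except AttributeError) → 'G' (after the try/except). Output: DCEG

Answer: DCEG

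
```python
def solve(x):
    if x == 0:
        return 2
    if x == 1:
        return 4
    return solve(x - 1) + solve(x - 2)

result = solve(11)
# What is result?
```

Build up from base cases: solve(0)=2, solve(1)=4, solve(2)=6, solve(3)=10, solve(4)=16, solve(5)=26, solve(6)=42, ..., solve(11)=466

Answer: 466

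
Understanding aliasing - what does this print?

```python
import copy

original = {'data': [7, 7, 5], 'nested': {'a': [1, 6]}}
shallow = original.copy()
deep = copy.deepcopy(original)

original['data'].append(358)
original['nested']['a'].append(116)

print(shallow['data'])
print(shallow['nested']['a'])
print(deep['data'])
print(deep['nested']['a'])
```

Key concept: comparing shallow vs deep copy.
Step by step:
`original = {'data': [7, 7, 5], 'nested': {'a': [1, 6]}}` → original = {'data': [7, 7, 5], 'nested': {'a': [1, 6]}}
`shallow = original.copy()` → shallow = {'data': [7, 7, 5], 'nested': {'a': [1, 6]}}
`deep = copy.deepcopy(original)` → deep = {'data': [7, 7, 5], 'nested': {'a': [1, 6]}}
`original['data'].append(358)` → original = {'data': [7, 7, 5, 358], 'nested': {'a': [1, 6]}}; shallow = {'data': [7, 7, 5, 358], 'nested': {'a': [1, 6]}}
`original['nested']['a'].append(116)` → original = {'data': [7, 7, 5, 358], 'nested': {'a': [1, 6, 116]}}; shallow = {'data': [7, 7, 5, 358], 'nested': {'a': [1, 6, 116]}}
`print(shallow['data'])` → prints [7, 7, 5, 358]
`print(shallow['nested']['a'])` → prints [1, 6, 116]
`print(deep['data'])` → prints [7, 7, 5]
`print(deep['nested']['a'])` → prints [1, 6]

Answer:
[7, 7, 5, 358]
[1, 6, 116]
[7, 7, 5]
[1, 6]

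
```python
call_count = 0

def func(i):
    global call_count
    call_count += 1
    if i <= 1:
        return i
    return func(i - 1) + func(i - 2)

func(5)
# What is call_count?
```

Calls(i) = 1 + Calls(i-1) + Calls(i-2); Calls(0)=Calls(1)=1. For i=5 this gives 15.

Answer: 15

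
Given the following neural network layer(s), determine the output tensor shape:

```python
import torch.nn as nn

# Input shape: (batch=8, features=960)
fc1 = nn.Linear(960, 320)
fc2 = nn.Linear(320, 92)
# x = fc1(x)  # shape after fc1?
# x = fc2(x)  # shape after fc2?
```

Input: (8, 960) -> after fc1: (8, 320) -> Output: (8, 92)

Answer: (8, 92)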